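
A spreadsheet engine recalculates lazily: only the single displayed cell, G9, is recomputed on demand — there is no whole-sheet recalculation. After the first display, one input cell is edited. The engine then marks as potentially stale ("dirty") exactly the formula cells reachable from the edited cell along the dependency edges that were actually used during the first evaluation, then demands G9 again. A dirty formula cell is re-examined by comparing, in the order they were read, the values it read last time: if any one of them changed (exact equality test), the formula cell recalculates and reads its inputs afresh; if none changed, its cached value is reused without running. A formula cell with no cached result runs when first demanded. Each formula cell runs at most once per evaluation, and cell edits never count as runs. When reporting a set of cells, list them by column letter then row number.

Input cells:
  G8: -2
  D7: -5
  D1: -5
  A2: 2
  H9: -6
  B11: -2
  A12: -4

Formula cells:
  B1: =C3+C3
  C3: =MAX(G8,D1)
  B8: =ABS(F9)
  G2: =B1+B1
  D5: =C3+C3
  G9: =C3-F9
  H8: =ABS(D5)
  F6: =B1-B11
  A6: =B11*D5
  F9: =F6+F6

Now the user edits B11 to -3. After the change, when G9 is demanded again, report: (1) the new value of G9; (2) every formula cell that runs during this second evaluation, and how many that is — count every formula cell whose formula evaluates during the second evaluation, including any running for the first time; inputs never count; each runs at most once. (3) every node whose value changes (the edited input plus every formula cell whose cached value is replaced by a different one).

First evaluation (everything demanded from the output):
  C3 = MAX(-2, -5) = -2
  B1 = -2 + -2 = -4
  F6 = -4 - -2 = -2
  F9 = -2 + -2 = -4
  G9 = -2 - -4 = 2

Propagation after the edit:
  F6: runs — B11 -2->-3; result -1.
  F9: runs — F6 -2->-1; F6 -2->-1; result -2.
  G9: runs — F9 -4->-2; result 0.

New value of G9: 0.
Formula cells that run: F6, F9, G9 — 3 in total.
Values that change: B11, F6, F9, G9.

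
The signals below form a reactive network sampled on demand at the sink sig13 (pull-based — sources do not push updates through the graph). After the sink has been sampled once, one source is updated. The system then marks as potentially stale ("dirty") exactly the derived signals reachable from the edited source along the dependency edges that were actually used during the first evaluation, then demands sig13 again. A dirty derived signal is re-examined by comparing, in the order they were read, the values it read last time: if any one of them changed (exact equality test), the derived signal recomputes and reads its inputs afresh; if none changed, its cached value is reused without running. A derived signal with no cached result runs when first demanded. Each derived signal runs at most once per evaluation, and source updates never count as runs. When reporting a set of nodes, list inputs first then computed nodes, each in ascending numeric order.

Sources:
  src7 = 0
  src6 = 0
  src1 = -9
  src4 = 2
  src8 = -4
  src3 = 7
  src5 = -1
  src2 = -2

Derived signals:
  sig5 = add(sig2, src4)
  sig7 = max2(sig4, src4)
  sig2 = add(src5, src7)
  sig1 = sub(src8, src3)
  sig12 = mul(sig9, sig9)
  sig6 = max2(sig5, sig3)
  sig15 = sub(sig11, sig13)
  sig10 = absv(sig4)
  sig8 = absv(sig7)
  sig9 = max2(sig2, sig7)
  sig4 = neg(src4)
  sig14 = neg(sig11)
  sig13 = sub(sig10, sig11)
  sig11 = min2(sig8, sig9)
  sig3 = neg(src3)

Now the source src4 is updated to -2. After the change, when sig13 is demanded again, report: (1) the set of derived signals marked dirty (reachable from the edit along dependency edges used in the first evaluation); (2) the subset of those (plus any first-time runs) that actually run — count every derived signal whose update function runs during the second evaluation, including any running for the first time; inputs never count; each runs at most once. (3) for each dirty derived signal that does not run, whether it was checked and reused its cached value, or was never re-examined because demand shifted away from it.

Initial pass — values computed on the first demand:
  sig2 = add(-1, 0) = -1
  sig4 = neg(2) = -2
  sig7 = max2(-2, 2) = 2
  sig8 = absv(2) = 2
  sig9 = max2(-1, 2) = 2
  sig10 = absv(-2) = 2
  sig11 = min2(2, 2) = 2
  sig13 = sub(2, 2) = 0

Second demand — change propagation:
  sig4: re-runs because src4 2->-2; new result 2.
  sig7: re-runs because sig4 -2->2; src4 2->-2; new result 2 (unchanged).
  sig8: re-examined; everything it read last time is the same (sig7 unchanged) — cache 2 kept, no run.
  sig9: re-examined; everything it read last time is the same (sig2 unchanged, sig7 unchanged) — cache 2 kept, no run.
  sig10: re-runs because sig4 -2->2; new result 2 (unchanged).
  sig11: re-examined; everything it read last time is the same (sig8 unchanged, sig9 unchanged) — cache 2 kept, no run.
  sig13: re-examined; everything it read last time is the same (sig10 unchanged, sig11 unchanged) — cache 0 kept, no run.

The important point: at sig8 every value read last time is unchanged, so the dirty flag clears without a run.

Dirty set: sig4, sig7, sig8, sig9, sig10, sig11, sig13.
Run set: sig4, sig7, sig10 (3 run).
Re-examined without running (cache reused): sig8, sig9, sig11, sig13.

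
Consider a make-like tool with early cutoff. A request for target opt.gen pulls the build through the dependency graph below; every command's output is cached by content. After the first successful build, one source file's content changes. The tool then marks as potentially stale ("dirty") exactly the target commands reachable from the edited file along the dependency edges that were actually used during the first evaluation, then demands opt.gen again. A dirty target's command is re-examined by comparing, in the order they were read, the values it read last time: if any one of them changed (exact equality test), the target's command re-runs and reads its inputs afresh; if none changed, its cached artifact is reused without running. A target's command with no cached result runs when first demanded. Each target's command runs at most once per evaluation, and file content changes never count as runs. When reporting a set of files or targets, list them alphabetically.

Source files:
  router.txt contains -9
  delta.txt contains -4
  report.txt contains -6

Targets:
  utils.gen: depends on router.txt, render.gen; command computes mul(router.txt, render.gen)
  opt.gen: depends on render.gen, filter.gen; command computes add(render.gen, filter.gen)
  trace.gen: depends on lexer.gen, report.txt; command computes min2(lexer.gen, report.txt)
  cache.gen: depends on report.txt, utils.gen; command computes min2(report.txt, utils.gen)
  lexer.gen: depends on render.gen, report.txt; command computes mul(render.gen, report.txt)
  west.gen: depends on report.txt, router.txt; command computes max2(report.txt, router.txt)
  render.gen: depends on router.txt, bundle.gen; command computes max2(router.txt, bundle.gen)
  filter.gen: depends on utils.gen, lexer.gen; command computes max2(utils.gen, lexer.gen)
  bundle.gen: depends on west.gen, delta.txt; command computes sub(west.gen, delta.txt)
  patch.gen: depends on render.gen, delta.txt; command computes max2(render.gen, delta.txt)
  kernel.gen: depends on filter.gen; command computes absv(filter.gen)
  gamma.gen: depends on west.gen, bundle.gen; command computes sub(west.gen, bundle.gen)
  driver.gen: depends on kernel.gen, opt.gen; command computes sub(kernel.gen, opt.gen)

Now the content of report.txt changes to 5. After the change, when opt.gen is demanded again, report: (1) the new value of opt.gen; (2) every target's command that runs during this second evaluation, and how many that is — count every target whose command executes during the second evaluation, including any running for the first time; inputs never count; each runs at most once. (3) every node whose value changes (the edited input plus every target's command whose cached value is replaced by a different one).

Demanding opt.gen again yields 54.
7 target commands run: bundle.gen, filter.gen, lexer.gen, opt.gen, render.gen, utils.gen, west.gen.
The nodes whose values change: bundle.gen, filter.gen, lexer.gen, opt.gen, render.gen, report.txt, utils.gen, west.gen.

First demand of the output computes:
  west.gen = max2(-6, -9) = -6
  bundle.gen = sub(-6, -4) = -2
  render.gen = max2(-9, -2) = -2
  lexer.gen = mul(-2, -6) = 12
  utils.gen = mul(-9, -2) = 18
  filter.gen = max2(18, 12) = 18
  opt.gen = add(-2, 18) = 16

After the edit, cleaning proceeds:
  west.gen: a read changed (report.txt -6->5) — executes, giving 5.
  bundle.gen: a read changed (west.gen -6->5) — executes, giving 9.
  render.gen: a read changed (bundle.gen -2->9) — executes, giving 9.
  lexer.gen: a read changed (render.gen -2->9; report.txt -6->5) — executes, giving 45.
  utils.gen: a read changed (render.gen -2->9) — executes, giving -81.
  filter.gen: a read changed (utils.gen 18->-81; lexer.gen 12->45) — executes, giving 45.
  opt.gen: a read changed (render.gen -2->9; filter.gen 18->45) — executes, giving 54.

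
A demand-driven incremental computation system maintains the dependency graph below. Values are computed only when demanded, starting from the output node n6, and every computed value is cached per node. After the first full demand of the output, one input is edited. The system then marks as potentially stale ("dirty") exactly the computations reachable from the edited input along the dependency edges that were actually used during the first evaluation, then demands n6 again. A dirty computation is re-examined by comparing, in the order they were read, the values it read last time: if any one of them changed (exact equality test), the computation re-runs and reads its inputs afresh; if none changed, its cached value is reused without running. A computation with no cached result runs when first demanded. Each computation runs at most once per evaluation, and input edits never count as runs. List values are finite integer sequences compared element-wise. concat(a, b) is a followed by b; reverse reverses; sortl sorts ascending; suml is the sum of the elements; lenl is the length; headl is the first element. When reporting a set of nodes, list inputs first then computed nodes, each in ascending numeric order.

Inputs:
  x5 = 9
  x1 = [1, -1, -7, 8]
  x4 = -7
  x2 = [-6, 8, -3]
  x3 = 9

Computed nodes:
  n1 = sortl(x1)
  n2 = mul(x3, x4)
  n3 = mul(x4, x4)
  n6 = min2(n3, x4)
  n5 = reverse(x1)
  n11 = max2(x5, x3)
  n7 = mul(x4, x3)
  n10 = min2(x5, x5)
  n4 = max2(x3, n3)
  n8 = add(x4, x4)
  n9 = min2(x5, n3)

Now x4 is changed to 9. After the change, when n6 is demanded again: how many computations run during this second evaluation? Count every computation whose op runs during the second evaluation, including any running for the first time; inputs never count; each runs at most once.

Computations that run: n3, n6 — 2 in total.

First evaluation (everything demanded from the output):
  n3 = mul(-7, -7) = 49
  n6 = min2(49, -7) = -7

Propagation after the edit:
  n3: runs — x4 -7->9; x4 -7->9; result 81.
  n6: runs — n3 49->81; x4 -7->9; result 9.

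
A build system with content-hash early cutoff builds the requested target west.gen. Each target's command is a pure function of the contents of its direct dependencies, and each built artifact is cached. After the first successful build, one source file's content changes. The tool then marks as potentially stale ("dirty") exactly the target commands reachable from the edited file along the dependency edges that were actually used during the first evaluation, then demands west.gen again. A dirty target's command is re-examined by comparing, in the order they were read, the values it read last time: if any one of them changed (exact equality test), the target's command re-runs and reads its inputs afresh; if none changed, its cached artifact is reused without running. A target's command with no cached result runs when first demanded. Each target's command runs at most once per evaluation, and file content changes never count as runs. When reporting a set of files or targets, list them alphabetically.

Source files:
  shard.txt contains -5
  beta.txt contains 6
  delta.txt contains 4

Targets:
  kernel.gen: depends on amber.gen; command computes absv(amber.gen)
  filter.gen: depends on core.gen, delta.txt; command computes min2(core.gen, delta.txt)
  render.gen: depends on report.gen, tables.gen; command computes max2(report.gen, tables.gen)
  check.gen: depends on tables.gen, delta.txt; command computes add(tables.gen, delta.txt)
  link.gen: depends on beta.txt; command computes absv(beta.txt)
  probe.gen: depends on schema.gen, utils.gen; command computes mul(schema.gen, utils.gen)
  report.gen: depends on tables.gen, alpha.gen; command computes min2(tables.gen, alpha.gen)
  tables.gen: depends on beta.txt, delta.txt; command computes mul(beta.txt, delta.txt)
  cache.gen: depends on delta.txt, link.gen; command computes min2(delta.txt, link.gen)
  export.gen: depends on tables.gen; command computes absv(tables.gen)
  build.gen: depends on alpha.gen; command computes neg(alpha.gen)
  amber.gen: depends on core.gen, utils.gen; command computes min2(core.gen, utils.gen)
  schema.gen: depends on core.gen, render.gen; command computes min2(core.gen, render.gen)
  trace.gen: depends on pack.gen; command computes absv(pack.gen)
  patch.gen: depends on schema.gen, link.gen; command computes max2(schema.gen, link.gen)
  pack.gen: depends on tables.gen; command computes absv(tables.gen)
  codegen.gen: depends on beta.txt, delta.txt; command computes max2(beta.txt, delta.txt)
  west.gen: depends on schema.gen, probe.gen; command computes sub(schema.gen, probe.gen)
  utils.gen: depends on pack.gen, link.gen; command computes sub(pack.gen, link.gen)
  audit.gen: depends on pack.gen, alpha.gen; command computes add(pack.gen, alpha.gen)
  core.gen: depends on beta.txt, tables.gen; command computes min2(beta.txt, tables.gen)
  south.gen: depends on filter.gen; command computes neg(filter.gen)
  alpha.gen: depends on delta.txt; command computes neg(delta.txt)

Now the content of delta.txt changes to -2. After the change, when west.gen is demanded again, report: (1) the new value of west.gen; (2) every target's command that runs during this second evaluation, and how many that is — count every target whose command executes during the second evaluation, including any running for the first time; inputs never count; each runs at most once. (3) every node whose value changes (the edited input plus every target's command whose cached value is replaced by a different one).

First evaluation (everything demanded from the output):
  alpha.gen = neg(4) = -4
  link.gen = absv(6) = 6
  tables.gen = mul(6, 4) = 24
  core.gen = min2(6, 24) = 6
  pack.gen = absv(24) = 24
  report.gen = min2(24, -4) = -4
  render.gen = max2(-4, 24) = 24
  schema.gen = min2(6, 24) = 6
  utils.gen = sub(24, 6) = 18
  probe.gen = mul(6, 18) = 108
  west.gen = sub(6, 108) = -102

Propagation after the edit:
  alpha.gen: runs — delta.txt 4->-2; result 2.
  tables.gen: runs — delta.txt 4->-2; result -12.
  core.gen: runs — tables.gen 24->-12; result -12.
  pack.gen: runs — tables.gen 24->-12; result 12.
  report.gen: runs — tables.gen 24->-12; alpha.gen -4->2; result -12.
  render.gen: runs — report.gen -4->-12; tables.gen 24->-12; result -12.
  schema.gen: runs — core.gen 6->-12; render.gen 24->-12; result -12.
  utils.gen: runs — pack.gen 24->12; result 6.
  probe.gen: runs — schema.gen 6->-12; utils.gen 18->6; result -72.
  west.gen: runs — schema.gen 6->-12; probe.gen 108->-72; result 60.

New value of west.gen: 60.
Target commands that run: alpha.gen, core.gen, pack.gen, probe.gen, render.gen, report.gen, schema.gen, tables.gen, utils.gen, west.gen — 10 in total.
Values that change: alpha.gen, core.gen, delta.txt, pack.gen, probe.gen, render.gen, report.gen, schema.gen, tables.gen, utils.gen, west.gen.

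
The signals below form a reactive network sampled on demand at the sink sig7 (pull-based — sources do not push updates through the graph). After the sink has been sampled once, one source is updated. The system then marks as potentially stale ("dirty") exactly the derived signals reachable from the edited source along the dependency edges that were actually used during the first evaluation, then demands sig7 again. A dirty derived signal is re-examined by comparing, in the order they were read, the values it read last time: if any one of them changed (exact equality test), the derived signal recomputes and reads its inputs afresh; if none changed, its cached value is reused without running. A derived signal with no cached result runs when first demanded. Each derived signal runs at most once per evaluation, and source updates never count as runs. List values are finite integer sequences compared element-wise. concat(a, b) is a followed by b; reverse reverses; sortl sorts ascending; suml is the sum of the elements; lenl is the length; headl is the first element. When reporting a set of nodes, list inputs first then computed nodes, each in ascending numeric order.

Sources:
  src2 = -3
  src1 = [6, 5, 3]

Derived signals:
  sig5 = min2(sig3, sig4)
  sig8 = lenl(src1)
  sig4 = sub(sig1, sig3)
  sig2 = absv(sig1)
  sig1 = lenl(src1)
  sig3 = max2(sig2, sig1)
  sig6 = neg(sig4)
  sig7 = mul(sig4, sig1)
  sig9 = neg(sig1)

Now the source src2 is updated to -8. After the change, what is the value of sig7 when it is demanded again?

Initial pass — values computed on the first demand:
  sig1 = lenl([6, 5, 3]) = 3
  sig2 = absv(3) = 3
  sig3 = max2(3, 3) = 3
  sig4 = sub(3, 3) = 0
  sig7 = mul(0, 3) = 0

Second demand — change propagation:
  no demanded computation ever read src2, so the edit dirties nothing and nothing runs.

The important point: nothing the output needs ever reads src2, so the edit is invisible to it.

sig7 now evaluates to 0.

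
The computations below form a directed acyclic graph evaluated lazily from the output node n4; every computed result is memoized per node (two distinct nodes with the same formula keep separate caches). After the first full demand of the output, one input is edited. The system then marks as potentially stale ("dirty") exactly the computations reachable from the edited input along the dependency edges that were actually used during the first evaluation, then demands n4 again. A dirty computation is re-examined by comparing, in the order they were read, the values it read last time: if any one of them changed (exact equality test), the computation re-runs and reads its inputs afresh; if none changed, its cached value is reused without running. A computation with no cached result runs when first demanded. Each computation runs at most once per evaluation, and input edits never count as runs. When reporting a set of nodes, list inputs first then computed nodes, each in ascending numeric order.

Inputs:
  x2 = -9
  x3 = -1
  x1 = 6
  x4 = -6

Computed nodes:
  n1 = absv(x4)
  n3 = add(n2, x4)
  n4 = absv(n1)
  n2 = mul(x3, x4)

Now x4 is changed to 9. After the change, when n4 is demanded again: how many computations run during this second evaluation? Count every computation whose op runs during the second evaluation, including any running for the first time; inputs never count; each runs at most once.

2 computations run: n1, n4.

First demand of the output computes:
  n1 = absv(-6) = 6
  n4 = absv(6) = 6

After the edit, cleaning proceeds:
  n1: a read changed (x4 -6->9) — executes, giving 9.
  n4: a read changed (n1 6->9) — executes, giving 9.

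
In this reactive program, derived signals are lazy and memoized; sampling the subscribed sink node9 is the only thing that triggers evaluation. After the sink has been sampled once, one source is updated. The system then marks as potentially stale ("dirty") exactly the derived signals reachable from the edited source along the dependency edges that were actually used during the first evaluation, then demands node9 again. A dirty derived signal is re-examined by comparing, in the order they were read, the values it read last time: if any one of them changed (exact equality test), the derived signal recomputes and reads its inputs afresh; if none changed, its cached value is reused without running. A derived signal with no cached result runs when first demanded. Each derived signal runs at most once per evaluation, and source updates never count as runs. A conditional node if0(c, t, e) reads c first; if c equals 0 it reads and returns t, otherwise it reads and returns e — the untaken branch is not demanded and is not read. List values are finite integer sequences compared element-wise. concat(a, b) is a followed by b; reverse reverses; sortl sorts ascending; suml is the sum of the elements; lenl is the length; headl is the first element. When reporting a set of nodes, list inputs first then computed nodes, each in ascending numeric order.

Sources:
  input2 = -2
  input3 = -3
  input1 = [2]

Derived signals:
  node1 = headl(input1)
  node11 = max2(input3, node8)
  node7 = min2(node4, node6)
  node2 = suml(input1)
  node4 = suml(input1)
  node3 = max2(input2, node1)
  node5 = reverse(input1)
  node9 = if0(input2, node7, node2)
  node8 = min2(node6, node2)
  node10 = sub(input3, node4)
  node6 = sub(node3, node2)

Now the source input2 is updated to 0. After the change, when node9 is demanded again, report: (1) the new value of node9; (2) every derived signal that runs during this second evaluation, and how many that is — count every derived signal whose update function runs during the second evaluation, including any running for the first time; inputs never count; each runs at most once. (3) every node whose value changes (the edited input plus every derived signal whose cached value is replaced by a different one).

Demanding node9 again yields 0.
6 derived signals run: node1, node3, node4, node6, node7, node9.
The nodes whose values change: input2, node9.
Note the branch switch — node1, node3, node4, node6, node7 had no cache and run now for the first time.

First demand of the output computes:
  node2 = suml([2]) = 2
  node9 = if0(input2=-2 -> else branch node2) = 2

After the edit, cleaning proceeds:
  node1: had never run; runs now, result 2.
  node3: had never run; runs now, result 2.
  node4: had never run; runs now, result 2.
  node6: had never run; runs now, result 0.
  node7: had never run; runs now, result 0.
  node9: a read changed (input2 -2->0) — executes, giving 0.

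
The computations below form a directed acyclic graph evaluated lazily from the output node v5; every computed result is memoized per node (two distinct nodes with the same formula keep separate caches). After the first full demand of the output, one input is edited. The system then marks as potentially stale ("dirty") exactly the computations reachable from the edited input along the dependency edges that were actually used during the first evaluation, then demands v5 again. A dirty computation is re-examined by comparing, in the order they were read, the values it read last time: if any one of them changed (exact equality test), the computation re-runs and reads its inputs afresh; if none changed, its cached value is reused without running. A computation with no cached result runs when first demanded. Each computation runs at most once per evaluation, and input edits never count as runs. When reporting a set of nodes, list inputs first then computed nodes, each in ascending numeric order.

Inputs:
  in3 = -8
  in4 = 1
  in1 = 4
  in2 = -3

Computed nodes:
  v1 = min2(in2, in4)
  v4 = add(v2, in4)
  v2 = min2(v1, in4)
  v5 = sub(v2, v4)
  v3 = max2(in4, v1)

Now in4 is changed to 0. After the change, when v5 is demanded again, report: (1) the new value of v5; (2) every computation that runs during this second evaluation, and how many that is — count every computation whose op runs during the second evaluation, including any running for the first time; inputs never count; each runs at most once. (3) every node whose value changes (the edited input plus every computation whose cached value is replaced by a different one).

First demand of the output computes:
  v1 = min2(-3, 1) = -3
  v2 = min2(-3, 1) = -3
  v4 = add(-3, 1) = -2
  v5 = sub(-3, -2) = -1

After the edit, cleaning proceeds:
  v1: a read changed (in4 1->0) — executes, giving -3 — identical to its old value.
  v2: a read changed (in4 1->0) — executes, giving -3 — identical to its old value.
  v4: a read changed (in4 1->0) — executes, giving -3.
  v5: a read changed (v4 -2->-3) — executes, giving 0.

Demanding v5 again yields 0.
4 computations run: v1, v2, v4, v5.
The nodes whose values change: in4, v4, v5.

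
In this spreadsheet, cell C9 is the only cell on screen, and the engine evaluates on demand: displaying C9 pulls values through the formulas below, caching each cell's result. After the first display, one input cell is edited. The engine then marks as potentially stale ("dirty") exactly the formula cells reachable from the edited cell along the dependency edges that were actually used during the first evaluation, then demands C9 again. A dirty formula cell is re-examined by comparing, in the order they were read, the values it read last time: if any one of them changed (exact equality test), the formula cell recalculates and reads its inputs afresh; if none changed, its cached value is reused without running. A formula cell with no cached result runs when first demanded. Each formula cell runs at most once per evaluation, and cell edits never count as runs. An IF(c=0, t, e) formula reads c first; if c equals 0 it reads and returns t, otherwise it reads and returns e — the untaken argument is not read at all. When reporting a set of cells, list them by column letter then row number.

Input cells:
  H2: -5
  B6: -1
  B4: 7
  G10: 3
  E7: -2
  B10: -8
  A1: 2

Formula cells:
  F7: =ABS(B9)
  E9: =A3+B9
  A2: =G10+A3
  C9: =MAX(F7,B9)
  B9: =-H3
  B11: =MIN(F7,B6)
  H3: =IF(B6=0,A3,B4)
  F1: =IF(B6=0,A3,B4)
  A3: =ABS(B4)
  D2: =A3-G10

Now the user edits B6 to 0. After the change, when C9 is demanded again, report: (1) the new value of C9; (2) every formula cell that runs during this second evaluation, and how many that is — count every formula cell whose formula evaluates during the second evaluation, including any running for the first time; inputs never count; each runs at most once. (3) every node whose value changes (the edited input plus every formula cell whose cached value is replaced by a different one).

C9 now evaluates to 7.
Run set: A3, H3 (2 run).
Changed values: B6.
The important point: the flipped condition pulls in fresh nodes; A3 runs for the first time.

Initial pass — values computed on the first demand:
  H3 = IF(B6=0: B6=-1 -> else branch B4) = 7
  B9 = -(7) = -7
  F7 = ABS(-7) = 7
  C9 = MAX(7, -7) = 7

Second demand — change propagation:
  A3: newly demanded (no cache) — executes and yields 7.
  H3: re-runs because B6 -1->0; new result 7 (unchanged).
  B9: re-examined; everything it read last time is the same (H3 unchanged) — cache -7 kept, no run.
  F7: re-examined; everything it read last time is the same (B9 unchanged) — cache 7 kept, no run.
  C9: re-examined; everything it read last time is the same (F7 unchanged, B9 unchanged) — cache 7 kept, no run.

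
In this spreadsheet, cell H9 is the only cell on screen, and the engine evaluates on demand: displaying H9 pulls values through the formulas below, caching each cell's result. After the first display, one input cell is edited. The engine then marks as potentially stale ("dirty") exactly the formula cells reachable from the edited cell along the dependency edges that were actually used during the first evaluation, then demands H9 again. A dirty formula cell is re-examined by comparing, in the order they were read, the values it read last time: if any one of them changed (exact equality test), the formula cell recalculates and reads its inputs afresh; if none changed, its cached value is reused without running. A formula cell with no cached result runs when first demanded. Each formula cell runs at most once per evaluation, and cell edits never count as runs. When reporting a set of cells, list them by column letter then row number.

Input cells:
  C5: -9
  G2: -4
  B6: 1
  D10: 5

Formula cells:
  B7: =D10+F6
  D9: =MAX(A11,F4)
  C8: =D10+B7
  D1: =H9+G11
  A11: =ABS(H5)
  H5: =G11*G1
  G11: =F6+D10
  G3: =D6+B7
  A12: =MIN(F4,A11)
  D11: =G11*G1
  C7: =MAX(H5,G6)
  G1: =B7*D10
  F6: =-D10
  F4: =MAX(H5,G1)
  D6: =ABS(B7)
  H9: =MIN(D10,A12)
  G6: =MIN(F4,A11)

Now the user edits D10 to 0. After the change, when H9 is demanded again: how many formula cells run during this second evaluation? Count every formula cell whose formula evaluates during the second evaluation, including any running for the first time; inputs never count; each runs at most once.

Run set: B7, F6, G1, G11, H9 (5 run).
The important point: at H5 every value read last time is unchanged, so the dirty flag clears without a run.

Initial pass — values computed on the first demand:
  F6 = -(5) = -5
  B7 = 5 + -5 = 0
  G1 = 0 * 5 = 0
  G11 = -5 + 5 = 0
  H5 = 0 * 0 = 0
  A11 = ABS(0) = 0
  F4 = MAX(0, 0) = 0
  A12 = MIN(0, 0) = 0
  H9 = MIN(5, 0) = 0

Second demand — change propagation:
  F6: re-runs because D10 5->0; new result 0.
  B7: re-runs because D10 5->0; F6 -5->0; new result 0 (unchanged).
  G1: re-runs because D10 5->0; new result 0 (unchanged).
  G11: re-runs because F6 -5->0; D10 5->0; new result 0 (unchanged).
  H5: re-examined; everything it read last time is the same (G11 unchanged, G1 unchanged) — cache 0 kept, no run.
  A11: re-examined; everything it read last time is the same (H5 unchanged) — cache 0 kept, no run.
  F4: re-examined; everything it read last time is the same (H5 unchanged, G1 unchanged) — cache 0 kept, no run.
  A12: re-examined; everything it read last time is the same (F4 unchanged, A11 unchanged) — cache 0 kept, no run.
  H9: re-runs because D10 5->0; new result 0 (unchanged).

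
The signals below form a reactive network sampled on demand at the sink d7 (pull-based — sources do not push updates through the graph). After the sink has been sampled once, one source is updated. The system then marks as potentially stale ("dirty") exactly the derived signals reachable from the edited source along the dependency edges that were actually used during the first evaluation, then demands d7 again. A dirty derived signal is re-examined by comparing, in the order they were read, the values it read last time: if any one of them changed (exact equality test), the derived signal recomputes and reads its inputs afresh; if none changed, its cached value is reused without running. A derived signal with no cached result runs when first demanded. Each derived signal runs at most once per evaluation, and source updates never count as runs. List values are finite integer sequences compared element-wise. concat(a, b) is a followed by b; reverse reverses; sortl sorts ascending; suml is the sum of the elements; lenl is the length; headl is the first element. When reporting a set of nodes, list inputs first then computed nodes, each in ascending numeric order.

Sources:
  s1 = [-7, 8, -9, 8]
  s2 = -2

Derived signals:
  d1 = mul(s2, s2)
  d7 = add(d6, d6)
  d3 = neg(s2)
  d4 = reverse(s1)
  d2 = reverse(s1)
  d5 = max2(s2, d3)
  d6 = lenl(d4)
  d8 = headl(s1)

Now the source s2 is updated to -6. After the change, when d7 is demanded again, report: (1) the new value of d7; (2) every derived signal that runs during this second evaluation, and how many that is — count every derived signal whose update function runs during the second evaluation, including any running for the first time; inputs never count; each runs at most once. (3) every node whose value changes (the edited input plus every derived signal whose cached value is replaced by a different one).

d7 now evaluates to 8.
Run set: none (0 run).
Changed values: s2.
The important point: nothing the output needs ever reads s2, so the edit is invisible to it.

Initial pass — values computed on the first demand:
  d4 = reverse([-7, 8, -9, 8]) = [8, -9, 8, -7]
  d6 = lenl([8, -9, 8, -7]) = 4
  d7 = add(4, 4) = 8

Second demand — change propagation:
  no demanded computation ever read s2, so the edit dirties nothing and nothing runs.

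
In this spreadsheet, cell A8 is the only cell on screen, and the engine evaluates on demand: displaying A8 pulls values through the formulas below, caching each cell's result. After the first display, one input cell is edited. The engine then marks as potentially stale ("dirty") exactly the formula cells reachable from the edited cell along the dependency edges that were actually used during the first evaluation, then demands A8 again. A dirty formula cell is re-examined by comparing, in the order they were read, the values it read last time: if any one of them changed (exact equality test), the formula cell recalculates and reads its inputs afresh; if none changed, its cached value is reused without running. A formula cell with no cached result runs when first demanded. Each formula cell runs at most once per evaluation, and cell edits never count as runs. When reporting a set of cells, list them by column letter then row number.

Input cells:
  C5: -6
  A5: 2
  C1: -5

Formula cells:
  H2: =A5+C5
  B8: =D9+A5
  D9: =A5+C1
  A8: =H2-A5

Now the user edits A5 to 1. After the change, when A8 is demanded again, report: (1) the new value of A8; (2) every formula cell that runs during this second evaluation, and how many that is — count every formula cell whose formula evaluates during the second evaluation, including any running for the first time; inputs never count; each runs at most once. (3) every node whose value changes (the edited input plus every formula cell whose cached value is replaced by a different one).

Initial pass — values computed on the first demand:
  H2 = 2 + -6 = -4
  A8 = -4 - 2 = -6

Second demand — change propagation:
  H2: re-runs because A5 2->1; new result -5.
  A8: re-runs because H2 -4->-5; A5 2->1; new result -6 (unchanged).

A8 now evaluates to -6.
Run set: A8, H2 (2 run).
Changed values: A5, H2.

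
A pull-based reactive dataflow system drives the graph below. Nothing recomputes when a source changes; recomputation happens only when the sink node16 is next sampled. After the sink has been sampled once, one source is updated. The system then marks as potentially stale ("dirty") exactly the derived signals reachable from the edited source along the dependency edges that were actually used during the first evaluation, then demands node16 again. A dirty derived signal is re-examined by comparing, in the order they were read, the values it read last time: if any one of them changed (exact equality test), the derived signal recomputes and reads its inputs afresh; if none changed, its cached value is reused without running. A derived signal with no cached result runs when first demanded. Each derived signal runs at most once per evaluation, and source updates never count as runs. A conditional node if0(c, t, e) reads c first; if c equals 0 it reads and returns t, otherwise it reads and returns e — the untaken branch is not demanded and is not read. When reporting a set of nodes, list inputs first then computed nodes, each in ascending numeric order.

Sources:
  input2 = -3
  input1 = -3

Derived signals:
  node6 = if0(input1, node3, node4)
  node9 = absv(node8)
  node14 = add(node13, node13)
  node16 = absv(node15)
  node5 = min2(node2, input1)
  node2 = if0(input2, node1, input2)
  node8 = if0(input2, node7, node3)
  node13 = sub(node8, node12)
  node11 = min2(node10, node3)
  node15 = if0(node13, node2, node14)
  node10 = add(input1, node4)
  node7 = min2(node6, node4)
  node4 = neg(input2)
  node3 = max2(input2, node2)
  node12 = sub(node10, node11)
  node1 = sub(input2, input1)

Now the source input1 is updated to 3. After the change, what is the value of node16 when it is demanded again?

New value of node16: 24.

First evaluation (everything demanded from the output):
  node2 = if0(input2=-3 -> else branch input2) = -3
  node3 = max2(-3, -3) = -3
  node4 = neg(-3) = 3
  node8 = if0(input2=-3 -> else branch node3) = -3
  node10 = add(-3, 3) = 0
  node11 = min2(0, -3) = -3
  node12 = sub(0, -3) = 3
  node13 = sub(-3, 3) = -6
  node14 = add(-6, -6) = -12
  node15 = if0(node13=-6 -> else branch node14) = -12
  node16 = absv(-12) = 12

Propagation after the edit:
  node10: runs — input1 -3->3; result 6.
  node11: runs — node10 0->6; result -3 (same value as before).
  node12: runs — node10 0->6; result 9.
  node13: runs — node12 3->9; result -12.
  node14: runs — node13 -6->-12; node13 -6->-12; result -24.
  node15: runs — node13 -6->-12; node14 -12->-24; result -24.
  node16: runs — node15 -12->-24; result 24.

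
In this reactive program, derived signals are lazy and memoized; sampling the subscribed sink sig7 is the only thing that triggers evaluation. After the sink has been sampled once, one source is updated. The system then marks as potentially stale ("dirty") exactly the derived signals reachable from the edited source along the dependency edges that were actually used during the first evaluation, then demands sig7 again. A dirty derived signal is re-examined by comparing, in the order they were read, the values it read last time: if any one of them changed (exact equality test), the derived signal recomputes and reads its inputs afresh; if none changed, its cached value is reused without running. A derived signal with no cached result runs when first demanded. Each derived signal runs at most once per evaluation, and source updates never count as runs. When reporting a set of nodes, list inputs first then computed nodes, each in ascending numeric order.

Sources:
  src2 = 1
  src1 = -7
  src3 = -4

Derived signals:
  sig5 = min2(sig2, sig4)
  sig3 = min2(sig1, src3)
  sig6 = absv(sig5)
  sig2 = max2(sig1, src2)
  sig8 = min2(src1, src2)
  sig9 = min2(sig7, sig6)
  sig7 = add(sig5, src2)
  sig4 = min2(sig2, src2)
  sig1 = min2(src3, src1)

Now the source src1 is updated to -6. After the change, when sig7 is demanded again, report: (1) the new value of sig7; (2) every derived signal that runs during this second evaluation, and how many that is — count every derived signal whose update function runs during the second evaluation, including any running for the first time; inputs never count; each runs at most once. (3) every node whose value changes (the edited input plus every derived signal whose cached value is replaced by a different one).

Demanding sig7 again yields 2.
2 derived signals run: sig1, sig2.
The nodes whose values change: src1, sig1.
Note the absorption at sig2: it re-runs yet its value is the same, leaving the output's value untouched.

First demand of the output computes:
  sig1 = min2(-4, -7) = -7
  sig2 = max2(-7, 1) = 1
  sig4 = min2(1, 1) = 1
  sig5 = min2(1, 1) = 1
  sig7 = add(1, 1) = 2

After the edit, cleaning proceeds:
  sig1: a read changed (src1 -7->-6) — executes, giving -6.
  sig2: a read changed (sig1 -7->-6) — executes, giving 1 — identical to its old value.
  sig4: dirty, but its reads are unchanged (sig2 unchanged, src2 unchanged); cached 1 stands.
  sig5: dirty, but its reads are unchanged (sig2 unchanged, sig4 unchanged); cached 1 stands.
  sig7: dirty, but its reads are unchanged (sig5 unchanged, src2 unchanged); cached 2 stands.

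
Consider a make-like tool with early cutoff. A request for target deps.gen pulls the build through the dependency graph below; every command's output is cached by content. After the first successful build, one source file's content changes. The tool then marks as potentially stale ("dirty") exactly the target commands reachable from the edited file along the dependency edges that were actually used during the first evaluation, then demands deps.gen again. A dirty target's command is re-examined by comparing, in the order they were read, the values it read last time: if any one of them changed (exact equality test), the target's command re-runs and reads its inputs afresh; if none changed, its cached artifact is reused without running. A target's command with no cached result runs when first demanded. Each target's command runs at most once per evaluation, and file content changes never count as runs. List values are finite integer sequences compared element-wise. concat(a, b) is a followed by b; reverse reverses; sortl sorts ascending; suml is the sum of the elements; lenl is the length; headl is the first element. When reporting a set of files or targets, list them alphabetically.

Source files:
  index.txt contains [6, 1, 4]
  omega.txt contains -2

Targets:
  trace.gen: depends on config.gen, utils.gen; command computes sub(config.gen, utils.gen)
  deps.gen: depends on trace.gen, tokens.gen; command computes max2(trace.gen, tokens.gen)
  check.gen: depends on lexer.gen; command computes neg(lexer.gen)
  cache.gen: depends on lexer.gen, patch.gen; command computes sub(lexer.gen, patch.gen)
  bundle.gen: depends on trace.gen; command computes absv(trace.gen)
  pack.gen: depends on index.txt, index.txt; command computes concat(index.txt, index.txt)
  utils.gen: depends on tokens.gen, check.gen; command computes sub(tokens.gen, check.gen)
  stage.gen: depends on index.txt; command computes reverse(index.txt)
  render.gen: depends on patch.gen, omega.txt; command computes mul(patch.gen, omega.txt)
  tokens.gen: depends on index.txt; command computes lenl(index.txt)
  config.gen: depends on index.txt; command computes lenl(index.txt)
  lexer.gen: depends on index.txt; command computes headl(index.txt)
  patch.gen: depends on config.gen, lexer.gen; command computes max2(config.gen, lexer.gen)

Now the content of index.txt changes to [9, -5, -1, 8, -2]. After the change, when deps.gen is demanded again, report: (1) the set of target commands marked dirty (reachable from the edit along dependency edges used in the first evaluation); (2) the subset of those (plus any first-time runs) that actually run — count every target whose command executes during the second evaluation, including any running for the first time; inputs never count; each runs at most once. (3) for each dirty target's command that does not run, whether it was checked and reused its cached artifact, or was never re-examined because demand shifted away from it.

First demand of the output computes:
  config.gen = lenl([6, 1, 4]) = 3
  lexer.gen = headl([6, 1, 4]) = 6
  check.gen = neg(6) = -6
  tokens.gen = lenl([6, 1, 4]) = 3
  utils.gen = sub(3, -6) = 9
  trace.gen = sub(3, 9) = -6
  deps.gen = max2(-6, 3) = 3

After the edit, cleaning proceeds:
  config.gen: a read changed (index.txt [6, 1, 4]->[9, -5, -1, 8, -2]) — executes, giving 5.
  lexer.gen: a read changed (index.txt [6, 1, 4]->[9, -5, -1, 8, -2]) — executes, giving 9.
  check.gen: a read changed (lexer.gen 6->9) — executes, giving -9.
  tokens.gen: a read changed (index.txt [6, 1, 4]->[9, -5, -1, 8, -2]) — executes, giving 5.
  utils.gen: a read changed (tokens.gen 3->5; check.gen -6->-9) — executes, giving 14.
  trace.gen: a read changed (config.gen 3->5; utils.gen 9->14) — executes, giving -9.
  deps.gen: a read changed (trace.gen -6->-9; tokens.gen 3->5) — executes, giving 5.

The edit dirties: check.gen, config.gen, deps.gen, lexer.gen, tokens.gen, trace.gen, utils.gen.
7 target commands run: check.gen, config.gen, deps.gen, lexer.gen, tokens.gen, trace.gen, utils.gen.
No dirty target's command escaped a run.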